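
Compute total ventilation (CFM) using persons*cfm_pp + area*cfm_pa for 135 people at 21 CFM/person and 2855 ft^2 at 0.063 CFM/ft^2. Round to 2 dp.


Total = 135*21 + 2855*0.063 = 3014.87 CFM

3014.87 CFM


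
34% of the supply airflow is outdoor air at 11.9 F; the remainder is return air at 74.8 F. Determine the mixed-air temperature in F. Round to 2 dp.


T_mix = 0.34*11.9 + 0.66*74.8 = 53.41 F

53.41 F


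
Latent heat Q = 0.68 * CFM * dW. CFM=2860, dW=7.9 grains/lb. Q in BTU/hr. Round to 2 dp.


Q = 0.68 * 2860 * 7.9 = 15363.92 BTU/hr

15363.92 BTU/hr


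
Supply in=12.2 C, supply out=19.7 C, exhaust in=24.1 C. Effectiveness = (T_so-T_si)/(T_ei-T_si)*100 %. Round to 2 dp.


eff = (19.7-12.2)/(24.1-12.2)*100 = 63.03 %

63.03 %


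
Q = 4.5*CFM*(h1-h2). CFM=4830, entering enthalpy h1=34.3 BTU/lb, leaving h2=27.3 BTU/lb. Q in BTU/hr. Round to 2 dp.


Q = 4.5 * 4830 * (34.3 - 27.3) = 152145.00 BTU/hr

152145.00 BTU/hr


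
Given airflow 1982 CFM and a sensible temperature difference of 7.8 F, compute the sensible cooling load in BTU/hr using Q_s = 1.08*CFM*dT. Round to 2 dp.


Q = 1.08 * 1982 * 7.8 = 16696.37 BTU/hr

16696.37 BTU/hr


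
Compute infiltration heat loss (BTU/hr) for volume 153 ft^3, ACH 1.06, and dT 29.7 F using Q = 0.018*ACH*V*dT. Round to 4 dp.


Q = 0.018 * 1.06 * 153 * 29.7 = 86.7014 BTU/hr

86.7014 BTU/hr


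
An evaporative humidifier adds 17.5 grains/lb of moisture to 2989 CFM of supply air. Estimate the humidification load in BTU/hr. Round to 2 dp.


Q = 0.68 * 2989 * 17.5 = 35569.10 BTU/hr

35569.10 BTU/hr


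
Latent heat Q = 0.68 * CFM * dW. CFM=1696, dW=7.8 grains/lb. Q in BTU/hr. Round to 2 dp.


Q = 0.68 * 1696 * 7.8 = 8995.58 BTU/hr

8995.58 BTU/hr


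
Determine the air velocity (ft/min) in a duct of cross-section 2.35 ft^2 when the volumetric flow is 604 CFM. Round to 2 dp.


V = 604 / 2.35 = 257.02 ft/min

257.02 ft/min


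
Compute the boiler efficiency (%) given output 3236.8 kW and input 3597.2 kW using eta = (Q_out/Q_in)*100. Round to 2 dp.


eta = (3236.8/3597.2)*100 = 89.98 %

89.98 %


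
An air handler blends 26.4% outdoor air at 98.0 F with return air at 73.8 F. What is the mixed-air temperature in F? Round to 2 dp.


T_mix = 73.8 + (26.4/100)*(98.0-73.8) = 80.19 F

80.19 F


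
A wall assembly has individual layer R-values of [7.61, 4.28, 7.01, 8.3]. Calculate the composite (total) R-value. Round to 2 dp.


R_total = 7.61 + 4.28 + 7.01 + 8.3 = 27.20

27.20


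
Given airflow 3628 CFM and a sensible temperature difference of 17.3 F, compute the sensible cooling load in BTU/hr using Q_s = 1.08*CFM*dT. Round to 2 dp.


Q = 1.08 * 3628 * 17.3 = 67785.55 BTU/hr

67785.55 BTU/hr


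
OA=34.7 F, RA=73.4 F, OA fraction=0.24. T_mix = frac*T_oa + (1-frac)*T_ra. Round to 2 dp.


T_mix = 0.24*34.7 + 0.76*73.4 = 64.11 F

64.11 F


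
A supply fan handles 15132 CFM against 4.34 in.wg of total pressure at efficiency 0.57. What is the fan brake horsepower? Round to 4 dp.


BHP = 15132 * 4.34 / (6356 * 0.57) = 18.1271 hp

18.1271 hp


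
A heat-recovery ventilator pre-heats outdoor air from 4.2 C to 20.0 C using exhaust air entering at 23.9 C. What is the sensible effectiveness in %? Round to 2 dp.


eff = (20.0-4.2)/(23.9-4.2)*100 = 80.20 %

80.20 %


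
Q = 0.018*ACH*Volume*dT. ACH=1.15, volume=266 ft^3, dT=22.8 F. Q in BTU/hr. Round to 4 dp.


Q = 0.018 * 1.15 * 266 * 22.8 = 125.5414 BTU/hr

125.5414 BTU/hr


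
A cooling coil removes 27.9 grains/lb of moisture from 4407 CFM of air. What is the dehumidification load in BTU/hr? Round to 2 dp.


Q = 0.68 * 4407 * 27.9 = 83609.60 BTU/hr

83609.60 BTU/hr


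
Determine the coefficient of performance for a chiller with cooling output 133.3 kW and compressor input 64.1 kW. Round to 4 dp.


COP = 133.3 / 64.1 = 2.0796

2.0796


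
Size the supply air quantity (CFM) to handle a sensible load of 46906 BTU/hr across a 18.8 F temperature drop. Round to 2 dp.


CFM = 46906 / (1.08 * 18.8) = 2310.19

2310.19 CFM


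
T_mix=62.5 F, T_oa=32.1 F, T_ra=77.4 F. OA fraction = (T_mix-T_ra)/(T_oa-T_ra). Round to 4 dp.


frac = (62.5 - 77.4) / (32.1 - 77.4) = 0.3289

0.3289


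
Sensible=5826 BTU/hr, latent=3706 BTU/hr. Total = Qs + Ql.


Qt = 5826 + 3706 = 9532 BTU/hr

9532 BTU/hr


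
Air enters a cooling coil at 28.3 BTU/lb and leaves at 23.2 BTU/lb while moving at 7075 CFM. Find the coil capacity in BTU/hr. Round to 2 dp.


Q = 4.5 * 7075 * (28.3 - 23.2) = 162371.25 BTU/hr

162371.25 BTU/hr


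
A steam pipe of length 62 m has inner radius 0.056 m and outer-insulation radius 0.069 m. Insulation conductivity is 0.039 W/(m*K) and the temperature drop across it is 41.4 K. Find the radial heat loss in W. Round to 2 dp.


Q = 2*pi*0.039*62*41.4/ln(0.069/0.056) = 3013.01 W

3013.01 W


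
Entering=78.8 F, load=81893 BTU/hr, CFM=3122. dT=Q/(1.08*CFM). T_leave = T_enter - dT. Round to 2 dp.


dT = 81893/(1.08*3122) = 24.2879
T_leave = 78.8 - 24.2879 = 54.51 F

54.51 F


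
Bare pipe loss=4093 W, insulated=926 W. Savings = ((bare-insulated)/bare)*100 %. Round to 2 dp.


Savings = ((4093-926)/4093)*100 = 77.38 %

77.38 %


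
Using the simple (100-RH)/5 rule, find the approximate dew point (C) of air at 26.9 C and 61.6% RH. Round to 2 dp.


Td = 26.9 - (100-61.6)/5 = 19.22 C

19.22 C


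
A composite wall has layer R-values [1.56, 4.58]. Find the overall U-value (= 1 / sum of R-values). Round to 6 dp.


R_total = 1.56 + 4.58 = 6.14
U = 1/6.14 = 0.162866

0.162866


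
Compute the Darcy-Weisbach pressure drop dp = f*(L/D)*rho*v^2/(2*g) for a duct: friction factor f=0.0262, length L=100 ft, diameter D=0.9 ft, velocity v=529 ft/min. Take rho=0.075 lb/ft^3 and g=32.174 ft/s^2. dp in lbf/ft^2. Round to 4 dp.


v_fps = 529/60 = 8.8167 ft/s
dp = 0.0262*(100/0.9)*0.075*8.8167^2/(2*32.174) = 0.2638 lbf/ft^2

0.2638 lbf/ft^2


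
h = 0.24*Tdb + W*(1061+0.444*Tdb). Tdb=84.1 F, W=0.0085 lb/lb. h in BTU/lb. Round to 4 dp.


h = 0.24*84.1 + 0.0085*(1061+0.444*84.1) = 29.5199 BTU/lb

29.5199 BTU/lb


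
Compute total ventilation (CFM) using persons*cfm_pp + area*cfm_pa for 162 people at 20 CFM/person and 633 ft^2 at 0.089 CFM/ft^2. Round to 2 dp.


Total = 162*20 + 633*0.089 = 3296.34 CFM

3296.34 CFM


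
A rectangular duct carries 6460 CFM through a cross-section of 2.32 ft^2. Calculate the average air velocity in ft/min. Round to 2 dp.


V = 6460 / 2.32 = 2784.48 ft/min

2784.48 ft/min


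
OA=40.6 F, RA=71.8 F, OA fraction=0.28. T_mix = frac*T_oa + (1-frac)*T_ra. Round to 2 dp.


T_mix = 0.28*40.6 + 0.72*71.8 = 63.06 F

63.06 F


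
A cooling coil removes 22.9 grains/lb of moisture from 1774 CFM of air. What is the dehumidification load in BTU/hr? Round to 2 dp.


Q = 0.68 * 1774 * 22.9 = 27624.73 BTU/hr

27624.73 BTU/hr


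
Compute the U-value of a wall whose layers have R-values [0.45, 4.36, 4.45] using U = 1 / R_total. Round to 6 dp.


R_total = 0.45 + 4.36 + 4.45 = 9.26
U = 1/9.26 = 0.107991

0.107991


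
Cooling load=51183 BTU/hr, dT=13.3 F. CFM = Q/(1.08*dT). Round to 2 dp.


CFM = 51183 / (1.08 * 13.3) = 3563.28

3563.28 CFM


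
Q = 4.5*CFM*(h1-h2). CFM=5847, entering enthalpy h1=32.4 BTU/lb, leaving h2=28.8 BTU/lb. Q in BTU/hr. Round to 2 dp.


Q = 4.5 * 5847 * (32.4 - 28.8) = 94721.40 BTU/hr

94721.40 BTU/hr


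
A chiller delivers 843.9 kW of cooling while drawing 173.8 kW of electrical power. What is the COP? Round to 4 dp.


COP = 843.9 / 173.8 = 4.8556

4.8556


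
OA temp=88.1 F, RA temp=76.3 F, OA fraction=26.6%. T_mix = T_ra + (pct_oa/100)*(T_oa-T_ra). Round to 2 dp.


T_mix = 76.3 + (26.6/100)*(88.1-76.3) = 79.44 F

79.44 F


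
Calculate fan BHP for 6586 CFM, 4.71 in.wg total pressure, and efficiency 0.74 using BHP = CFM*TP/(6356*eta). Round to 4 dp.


BHP = 6586 * 4.71 / (6356 * 0.74) = 6.5952 hp

6.5952 hp


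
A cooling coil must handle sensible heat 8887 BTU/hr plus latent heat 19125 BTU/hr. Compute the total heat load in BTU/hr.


Qt = 8887 + 19125 = 28012 BTU/hr

28012 BTU/hr


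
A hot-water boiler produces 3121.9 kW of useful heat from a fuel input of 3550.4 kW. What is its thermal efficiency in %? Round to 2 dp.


eta = (3121.9/3550.4)*100 = 87.93 %

87.93 %


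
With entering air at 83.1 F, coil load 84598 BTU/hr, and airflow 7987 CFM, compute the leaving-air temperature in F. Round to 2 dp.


dT = 84598/(1.08*7987) = 9.8074
T_leave = 83.1 - 9.8074 = 73.29 F

73.29 F


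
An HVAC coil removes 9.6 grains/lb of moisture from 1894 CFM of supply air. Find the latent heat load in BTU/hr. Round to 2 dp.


Q = 0.68 * 1894 * 9.6 = 12364.03 BTU/hr

12364.03 BTU/hr


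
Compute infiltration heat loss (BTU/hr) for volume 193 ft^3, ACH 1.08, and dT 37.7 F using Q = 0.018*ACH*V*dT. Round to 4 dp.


Q = 0.018 * 1.08 * 193 * 37.7 = 141.4474 BTU/hr

141.4474 BTU/hr


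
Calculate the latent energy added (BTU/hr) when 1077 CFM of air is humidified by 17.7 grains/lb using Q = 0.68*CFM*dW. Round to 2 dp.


Q = 0.68 * 1077 * 17.7 = 12962.77 BTU/hr

12962.77 BTU/hr


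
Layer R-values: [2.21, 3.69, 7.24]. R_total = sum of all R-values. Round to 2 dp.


R_total = 2.21 + 3.69 + 7.24 = 13.14

13.14


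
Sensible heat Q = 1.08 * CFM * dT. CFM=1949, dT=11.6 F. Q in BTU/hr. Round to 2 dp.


Q = 1.08 * 1949 * 11.6 = 24417.07 BTU/hr

24417.07 BTU/hr


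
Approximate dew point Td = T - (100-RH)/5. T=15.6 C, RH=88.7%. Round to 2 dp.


Td = 15.6 - (100-88.7)/5 = 13.34 C

13.34 C


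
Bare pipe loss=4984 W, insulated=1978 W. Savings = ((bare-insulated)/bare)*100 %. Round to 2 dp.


Savings = ((4984-1978)/4984)*100 = 60.31 %

60.31 %


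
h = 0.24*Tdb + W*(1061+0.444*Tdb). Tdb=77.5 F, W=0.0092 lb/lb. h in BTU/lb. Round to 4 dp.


h = 0.24*77.5 + 0.0092*(1061+0.444*77.5) = 28.6778 BTU/lb

28.6778 BTU/lb


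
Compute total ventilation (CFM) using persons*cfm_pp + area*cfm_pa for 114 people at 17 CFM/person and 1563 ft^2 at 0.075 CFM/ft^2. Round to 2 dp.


Total = 114*17 + 1563*0.075 = 2055.23 CFM

2055.23 CFM


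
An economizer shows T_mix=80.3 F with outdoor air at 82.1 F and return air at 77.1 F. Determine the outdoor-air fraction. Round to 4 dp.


frac = (80.3 - 77.1) / (82.1 - 77.1) = 0.6400

0.6400


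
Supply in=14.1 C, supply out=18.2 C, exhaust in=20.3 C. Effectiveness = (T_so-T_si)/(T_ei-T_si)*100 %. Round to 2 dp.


eff = (18.2-14.1)/(20.3-14.1)*100 = 66.13 %

66.13 %


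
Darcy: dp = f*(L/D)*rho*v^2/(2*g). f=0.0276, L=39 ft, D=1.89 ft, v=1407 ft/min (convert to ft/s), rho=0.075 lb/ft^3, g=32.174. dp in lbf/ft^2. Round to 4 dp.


v_fps = 1407/60 = 23.45 ft/s
dp = 0.0276*(39/1.89)*0.075*23.45^2/(2*32.174) = 0.3650 lbf/ft^2

0.3650 lbf/ft^2


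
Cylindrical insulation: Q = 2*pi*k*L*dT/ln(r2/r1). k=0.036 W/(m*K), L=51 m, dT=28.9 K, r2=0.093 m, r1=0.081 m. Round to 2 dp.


Q = 2*pi*0.036*51*28.9/ln(0.093/0.081) = 2413.23 W

2413.23 W


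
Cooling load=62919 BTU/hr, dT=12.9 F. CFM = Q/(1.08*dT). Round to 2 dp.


CFM = 62919 / (1.08 * 12.9) = 4516.15

4516.15 CFM


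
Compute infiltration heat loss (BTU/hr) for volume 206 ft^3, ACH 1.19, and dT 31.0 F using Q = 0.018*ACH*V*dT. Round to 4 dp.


Q = 0.018 * 1.19 * 206 * 31.0 = 136.7881 BTU/hr

136.7881 BTU/hr


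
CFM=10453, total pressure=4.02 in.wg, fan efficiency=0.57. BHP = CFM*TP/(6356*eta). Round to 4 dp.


BHP = 10453 * 4.02 / (6356 * 0.57) = 11.5987 hp

11.5987 hp


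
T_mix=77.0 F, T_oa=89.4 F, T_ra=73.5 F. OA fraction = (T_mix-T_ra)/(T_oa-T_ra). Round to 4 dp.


frac = (77.0 - 73.5) / (89.4 - 73.5) = 0.2201

0.2201


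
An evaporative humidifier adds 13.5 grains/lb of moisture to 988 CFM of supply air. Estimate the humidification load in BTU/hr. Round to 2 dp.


Q = 0.68 * 988 * 13.5 = 9069.84 BTU/hr

9069.84 BTU/hr


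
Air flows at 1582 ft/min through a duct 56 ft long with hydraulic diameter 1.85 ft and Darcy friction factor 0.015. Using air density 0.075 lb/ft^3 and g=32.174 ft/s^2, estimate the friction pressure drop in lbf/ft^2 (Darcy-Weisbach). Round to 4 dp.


v_fps = 1582/60 = 26.3667 ft/s
dp = 0.015*(56/1.85)*0.075*26.3667^2/(2*32.174) = 0.3679 lbf/ft^2

0.3679 lbf/ft^2


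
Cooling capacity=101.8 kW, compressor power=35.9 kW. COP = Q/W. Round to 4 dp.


COP = 101.8 / 35.9 = 2.8357

2.8357


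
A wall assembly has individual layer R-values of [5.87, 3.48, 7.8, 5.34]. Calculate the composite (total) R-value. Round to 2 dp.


R_total = 5.87 + 3.48 + 7.8 + 5.34 = 22.49

22.49


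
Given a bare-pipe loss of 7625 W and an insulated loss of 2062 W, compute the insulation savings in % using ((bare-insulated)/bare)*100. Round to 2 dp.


Savings = ((7625-2062)/7625)*100 = 72.96 %

72.96 %


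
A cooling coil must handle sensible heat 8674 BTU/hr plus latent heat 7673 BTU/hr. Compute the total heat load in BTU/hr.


Qt = 8674 + 7673 = 16347 BTU/hr

16347 BTU/hr


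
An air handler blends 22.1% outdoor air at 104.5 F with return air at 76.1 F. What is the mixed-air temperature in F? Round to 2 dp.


T_mix = 76.1 + (22.1/100)*(104.5-76.1) = 82.38 F

82.38 F


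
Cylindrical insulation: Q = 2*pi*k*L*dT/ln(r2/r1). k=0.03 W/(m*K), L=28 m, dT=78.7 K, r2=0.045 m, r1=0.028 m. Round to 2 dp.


Q = 2*pi*0.03*28*78.7/ln(0.045/0.028) = 875.46 W

875.46 W


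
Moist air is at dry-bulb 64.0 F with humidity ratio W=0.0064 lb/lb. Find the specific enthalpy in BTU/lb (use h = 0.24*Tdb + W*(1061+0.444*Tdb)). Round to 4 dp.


h = 0.24*64.0 + 0.0064*(1061+0.444*64.0) = 22.3323 BTU/lb

22.3323 BTU/lb


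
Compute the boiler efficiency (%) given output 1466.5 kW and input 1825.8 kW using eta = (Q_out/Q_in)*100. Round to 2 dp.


eta = (1466.5/1825.8)*100 = 80.32 %

80.32 %


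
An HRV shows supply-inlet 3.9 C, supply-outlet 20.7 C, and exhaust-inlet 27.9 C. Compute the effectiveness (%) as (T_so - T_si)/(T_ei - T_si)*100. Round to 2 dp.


eff = (20.7-3.9)/(27.9-3.9)*100 = 70.00 %

70.00 %


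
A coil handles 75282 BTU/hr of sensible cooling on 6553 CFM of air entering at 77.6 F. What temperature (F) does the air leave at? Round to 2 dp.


dT = 75282/(1.08*6553) = 10.6372
T_leave = 77.6 - 10.6372 = 66.96 F

66.96 F


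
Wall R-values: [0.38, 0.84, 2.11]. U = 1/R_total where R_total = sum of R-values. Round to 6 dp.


R_total = 0.38 + 0.84 + 2.11 = 3.33
U = 1/3.33 = 0.300300

0.300300


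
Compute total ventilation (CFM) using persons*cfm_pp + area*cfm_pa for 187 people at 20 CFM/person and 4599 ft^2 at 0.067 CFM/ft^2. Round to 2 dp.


Total = 187*20 + 4599*0.067 = 4048.13 CFM

4048.13 CFM


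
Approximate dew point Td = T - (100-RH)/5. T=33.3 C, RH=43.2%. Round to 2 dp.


Td = 33.3 - (100-43.2)/5 = 21.94 C

21.94 C


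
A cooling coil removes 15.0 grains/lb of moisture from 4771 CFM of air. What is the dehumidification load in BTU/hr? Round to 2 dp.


Q = 0.68 * 4771 * 15.0 = 48664.20 BTU/hr

48664.20 BTU/hr


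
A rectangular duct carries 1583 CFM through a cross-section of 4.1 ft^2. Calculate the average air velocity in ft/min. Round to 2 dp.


V = 1583 / 4.1 = 386.10 ft/min

386.10 ft/min


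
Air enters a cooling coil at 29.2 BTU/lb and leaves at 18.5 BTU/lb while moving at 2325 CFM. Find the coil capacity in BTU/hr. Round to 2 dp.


Q = 4.5 * 2325 * (29.2 - 18.5) = 111948.75 BTU/hr

111948.75 BTU/hr


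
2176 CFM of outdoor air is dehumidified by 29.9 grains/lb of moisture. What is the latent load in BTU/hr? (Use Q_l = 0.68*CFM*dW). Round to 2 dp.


Q = 0.68 * 2176 * 29.9 = 44242.43 BTU/hr

44242.43 BTU/hr


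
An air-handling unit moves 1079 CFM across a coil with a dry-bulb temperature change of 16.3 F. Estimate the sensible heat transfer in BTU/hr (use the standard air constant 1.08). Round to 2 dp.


Q = 1.08 * 1079 * 16.3 = 18994.72 BTU/hr

18994.72 BTU/hr


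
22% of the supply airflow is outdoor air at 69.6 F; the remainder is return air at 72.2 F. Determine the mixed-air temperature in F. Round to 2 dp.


T_mix = 0.22*69.6 + 0.78*72.2 = 71.63 F

71.63 F


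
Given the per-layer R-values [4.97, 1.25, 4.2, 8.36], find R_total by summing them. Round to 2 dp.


R_total = 4.97 + 1.25 + 4.2 + 8.36 = 18.78

18.78


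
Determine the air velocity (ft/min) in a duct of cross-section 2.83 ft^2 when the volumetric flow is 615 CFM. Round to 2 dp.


V = 615 / 2.83 = 217.31 ft/min

217.31 ft/min


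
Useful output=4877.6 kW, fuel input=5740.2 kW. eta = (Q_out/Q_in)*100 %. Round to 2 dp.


eta = (4877.6/5740.2)*100 = 84.97 %

84.97 %


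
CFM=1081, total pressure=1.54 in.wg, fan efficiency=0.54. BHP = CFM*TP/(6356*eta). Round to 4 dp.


BHP = 1081 * 1.54 / (6356 * 0.54) = 0.4850 hp

0.4850 hp


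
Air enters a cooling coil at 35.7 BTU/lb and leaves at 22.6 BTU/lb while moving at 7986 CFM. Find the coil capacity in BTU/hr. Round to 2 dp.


Q = 4.5 * 7986 * (35.7 - 22.6) = 470774.70 BTU/hr

470774.70 BTU/hr


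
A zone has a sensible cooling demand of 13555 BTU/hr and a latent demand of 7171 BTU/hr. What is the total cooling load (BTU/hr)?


Qt = 13555 + 7171 = 20726 BTU/hr

20726 BTU/hr


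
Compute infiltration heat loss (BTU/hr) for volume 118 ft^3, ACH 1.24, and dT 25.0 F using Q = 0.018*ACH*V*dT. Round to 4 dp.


Q = 0.018 * 1.24 * 118 * 25.0 = 65.8440 BTU/hr

65.8440 BTU/hr


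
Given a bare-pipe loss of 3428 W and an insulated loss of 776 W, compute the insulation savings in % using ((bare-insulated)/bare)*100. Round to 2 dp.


Savings = ((3428-776)/3428)*100 = 77.36 %

77.36 %


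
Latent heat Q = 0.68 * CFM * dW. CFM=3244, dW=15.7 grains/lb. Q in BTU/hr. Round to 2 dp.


Q = 0.68 * 3244 * 15.7 = 34632.94 BTU/hr

34632.94 BTU/hr


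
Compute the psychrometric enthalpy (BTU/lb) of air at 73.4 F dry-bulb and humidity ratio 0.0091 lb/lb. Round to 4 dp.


h = 0.24*73.4 + 0.0091*(1061+0.444*73.4) = 27.5677 BTU/lb

27.5677 BTU/lb


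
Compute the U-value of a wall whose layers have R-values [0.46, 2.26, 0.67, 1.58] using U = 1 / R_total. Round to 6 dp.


R_total = 0.46 + 2.26 + 0.67 + 1.58 = 4.97
U = 1/4.97 = 0.201207

0.201207


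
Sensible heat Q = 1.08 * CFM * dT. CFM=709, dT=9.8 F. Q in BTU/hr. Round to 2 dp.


Q = 1.08 * 709 * 9.8 = 7504.06 BTU/hr

7504.06 BTU/hr


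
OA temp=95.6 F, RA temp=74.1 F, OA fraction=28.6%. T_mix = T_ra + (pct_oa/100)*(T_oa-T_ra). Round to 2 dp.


T_mix = 74.1 + (28.6/100)*(95.6-74.1) = 80.25 F

80.25 F


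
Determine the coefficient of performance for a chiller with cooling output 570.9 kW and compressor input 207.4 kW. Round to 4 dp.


COP = 570.9 / 207.4 = 2.7527

2.7527


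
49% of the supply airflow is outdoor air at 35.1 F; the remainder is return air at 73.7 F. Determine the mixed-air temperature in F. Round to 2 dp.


T_mix = 0.49*35.1 + 0.51*73.7 = 54.79 F

54.79 F


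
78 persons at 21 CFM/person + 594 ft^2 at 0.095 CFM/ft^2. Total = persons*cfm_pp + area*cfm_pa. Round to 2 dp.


Total = 78*21 + 594*0.095 = 1694.43 CFM

1694.43 CFM


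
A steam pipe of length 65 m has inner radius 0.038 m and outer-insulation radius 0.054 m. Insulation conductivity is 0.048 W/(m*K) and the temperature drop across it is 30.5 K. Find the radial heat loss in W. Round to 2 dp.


Q = 2*pi*0.048*65*30.5/ln(0.054/0.038) = 1701.51 W

1701.51 W


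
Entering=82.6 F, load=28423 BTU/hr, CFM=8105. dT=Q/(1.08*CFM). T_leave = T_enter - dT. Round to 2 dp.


dT = 28423/(1.08*8105) = 3.2471
T_leave = 82.6 - 3.2471 = 79.35 F

79.35 F


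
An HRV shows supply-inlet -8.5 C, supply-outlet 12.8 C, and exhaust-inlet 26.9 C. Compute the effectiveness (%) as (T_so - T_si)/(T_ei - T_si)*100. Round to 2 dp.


eff = (12.8-(-8.5))/(26.9-(-8.5))*100 = 60.17 %

60.17 %


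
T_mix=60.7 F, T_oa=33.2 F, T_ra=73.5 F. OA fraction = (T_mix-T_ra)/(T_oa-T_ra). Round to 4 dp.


frac = (60.7 - 73.5) / (33.2 - 73.5) = 0.3176

0.3176


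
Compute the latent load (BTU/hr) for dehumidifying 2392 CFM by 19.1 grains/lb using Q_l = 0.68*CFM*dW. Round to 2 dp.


Q = 0.68 * 2392 * 19.1 = 31067.30 BTU/hr

31067.30 BTU/hr


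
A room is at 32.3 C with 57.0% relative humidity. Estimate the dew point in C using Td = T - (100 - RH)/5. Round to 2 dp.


Td = 32.3 - (100-57.0)/5 = 23.70 C

23.70 C


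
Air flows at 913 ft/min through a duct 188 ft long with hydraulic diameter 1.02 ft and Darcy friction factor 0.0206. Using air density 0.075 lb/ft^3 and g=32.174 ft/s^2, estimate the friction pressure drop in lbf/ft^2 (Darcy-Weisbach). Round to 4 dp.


v_fps = 913/60 = 15.2167 ft/s
dp = 0.0206*(188/1.02)*0.075*15.2167^2/(2*32.174) = 1.0247 lbf/ft^2

1.0247 lbf/ft^2


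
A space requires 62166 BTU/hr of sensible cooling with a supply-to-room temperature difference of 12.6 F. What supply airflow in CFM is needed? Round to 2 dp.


CFM = 62166 / (1.08 * 12.6) = 4568.34

4568.34 CFM


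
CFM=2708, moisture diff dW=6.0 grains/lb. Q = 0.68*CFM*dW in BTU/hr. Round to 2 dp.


Q = 0.68 * 2708 * 6.0 = 11048.64 BTU/hr

11048.64 BTU/hr


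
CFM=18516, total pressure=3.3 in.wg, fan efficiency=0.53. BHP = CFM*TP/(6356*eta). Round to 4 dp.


BHP = 18516 * 3.3 / (6356 * 0.53) = 18.1385 hp

18.1385 hp


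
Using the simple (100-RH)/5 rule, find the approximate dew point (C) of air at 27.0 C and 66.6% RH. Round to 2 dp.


Td = 27.0 - (100-66.6)/5 = 20.32 C

20.32 C


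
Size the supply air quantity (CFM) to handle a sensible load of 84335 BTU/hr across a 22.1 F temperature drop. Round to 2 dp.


CFM = 84335 / (1.08 * 22.1) = 3533.39

3533.39 CFM


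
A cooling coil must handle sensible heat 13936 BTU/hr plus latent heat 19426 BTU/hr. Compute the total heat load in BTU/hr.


Qt = 13936 + 19426 = 33362 BTU/hr

33362 BTU/hr


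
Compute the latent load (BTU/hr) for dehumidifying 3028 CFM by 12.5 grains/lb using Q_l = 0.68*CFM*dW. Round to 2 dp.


Q = 0.68 * 3028 * 12.5 = 25738.00 BTU/hr

25738.00 BTU/hr


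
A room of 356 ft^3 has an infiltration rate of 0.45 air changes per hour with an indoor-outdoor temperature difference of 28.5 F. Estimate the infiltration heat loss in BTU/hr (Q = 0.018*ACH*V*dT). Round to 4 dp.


Q = 0.018 * 0.45 * 356 * 28.5 = 82.1826 BTU/hr

82.1826 BTU/hr


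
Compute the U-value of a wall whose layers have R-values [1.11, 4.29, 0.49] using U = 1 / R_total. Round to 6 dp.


R_total = 1.11 + 4.29 + 0.49 = 5.89
U = 1/5.89 = 0.169779

0.169779


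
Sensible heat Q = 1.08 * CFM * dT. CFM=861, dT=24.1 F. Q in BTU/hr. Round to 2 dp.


Q = 1.08 * 861 * 24.1 = 22410.11 BTU/hr

22410.11 BTU/hr


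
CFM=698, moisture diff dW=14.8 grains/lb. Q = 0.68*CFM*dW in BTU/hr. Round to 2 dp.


Q = 0.68 * 698 * 14.8 = 7024.67 BTU/hr

7024.67 BTU/hr


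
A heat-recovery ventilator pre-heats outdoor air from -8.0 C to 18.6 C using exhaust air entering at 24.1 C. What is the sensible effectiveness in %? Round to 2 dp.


eff = (18.6-(-8.0))/(24.1-(-8.0))*100 = 82.87 %

82.87 %


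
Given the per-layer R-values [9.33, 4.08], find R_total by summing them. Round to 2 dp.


R_total = 9.33 + 4.08 = 13.41

13.41


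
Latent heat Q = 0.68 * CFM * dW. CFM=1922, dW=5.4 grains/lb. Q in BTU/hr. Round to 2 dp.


Q = 0.68 * 1922 * 5.4 = 7057.58 BTU/hr

7057.58 BTU/hr


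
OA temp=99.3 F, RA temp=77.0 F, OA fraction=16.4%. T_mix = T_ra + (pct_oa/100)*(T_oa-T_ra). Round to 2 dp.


T_mix = 77.0 + (16.4/100)*(99.3-77.0) = 80.66 F

80.66 F


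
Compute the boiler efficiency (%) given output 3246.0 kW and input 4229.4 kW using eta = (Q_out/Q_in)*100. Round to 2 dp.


eta = (3246.0/4229.4)*100 = 76.75 %

76.75 %


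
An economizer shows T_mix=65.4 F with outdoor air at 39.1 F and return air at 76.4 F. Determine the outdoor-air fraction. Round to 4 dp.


frac = (65.4 - 76.4) / (39.1 - 76.4) = 0.2949

0.2949


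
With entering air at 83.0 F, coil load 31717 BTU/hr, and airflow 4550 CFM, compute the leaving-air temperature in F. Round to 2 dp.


dT = 31717/(1.08*4550) = 6.4544
T_leave = 83.0 - 6.4544 = 76.55 F

76.55 F


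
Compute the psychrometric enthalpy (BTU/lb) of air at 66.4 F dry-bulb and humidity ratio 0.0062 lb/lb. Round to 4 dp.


h = 0.24*66.4 + 0.0062*(1061+0.444*66.4) = 22.6970 BTU/lb

22.6970 BTU/lb


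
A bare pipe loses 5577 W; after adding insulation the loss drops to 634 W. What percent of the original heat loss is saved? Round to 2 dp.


Savings = ((5577-634)/5577)*100 = 88.63 %

88.63 %


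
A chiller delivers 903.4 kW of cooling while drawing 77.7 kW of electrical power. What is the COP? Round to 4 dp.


COP = 903.4 / 77.7 = 11.6268

11.6268


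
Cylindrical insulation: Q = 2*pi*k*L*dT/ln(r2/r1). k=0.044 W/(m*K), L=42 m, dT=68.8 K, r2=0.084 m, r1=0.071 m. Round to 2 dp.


Q = 2*pi*0.044*42*68.8/ln(0.084/0.071) = 4751.24 W

4751.24 W


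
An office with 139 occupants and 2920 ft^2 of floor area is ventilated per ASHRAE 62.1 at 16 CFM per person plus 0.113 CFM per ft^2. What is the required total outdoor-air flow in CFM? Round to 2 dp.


Total = 139*16 + 2920*0.113 = 2553.96 CFM

2553.96 CFM


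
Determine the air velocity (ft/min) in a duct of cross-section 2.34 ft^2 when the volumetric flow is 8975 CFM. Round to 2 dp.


V = 8975 / 2.34 = 3835.47 ft/min

3835.47 ft/min


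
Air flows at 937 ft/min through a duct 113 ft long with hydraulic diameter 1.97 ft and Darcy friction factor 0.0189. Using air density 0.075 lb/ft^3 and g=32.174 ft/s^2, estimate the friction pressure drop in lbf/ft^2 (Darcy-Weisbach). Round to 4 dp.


v_fps = 937/60 = 15.6167 ft/s
dp = 0.0189*(113/1.97)*0.075*15.6167^2/(2*32.174) = 0.3082 lbf/ft^2

0.3082 lbf/ft^2


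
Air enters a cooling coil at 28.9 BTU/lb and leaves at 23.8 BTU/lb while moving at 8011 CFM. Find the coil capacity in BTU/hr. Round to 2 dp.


Q = 4.5 * 8011 * (28.9 - 23.8) = 183852.45 BTU/hr

183852.45 BTU/hr


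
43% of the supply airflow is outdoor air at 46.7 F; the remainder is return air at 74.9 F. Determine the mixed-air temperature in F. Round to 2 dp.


T_mix = 0.43*46.7 + 0.57*74.9 = 62.77 F

62.77 F


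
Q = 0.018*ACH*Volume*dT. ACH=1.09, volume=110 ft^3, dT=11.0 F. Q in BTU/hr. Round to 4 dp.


Q = 0.018 * 1.09 * 110 * 11.0 = 23.7402 BTU/hr

23.7402 BTU/hr


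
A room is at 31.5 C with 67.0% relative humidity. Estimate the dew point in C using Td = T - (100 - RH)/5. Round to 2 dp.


Td = 31.5 - (100-67.0)/5 = 24.90 C

24.90 C


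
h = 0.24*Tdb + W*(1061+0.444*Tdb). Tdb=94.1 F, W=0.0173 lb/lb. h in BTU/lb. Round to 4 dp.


h = 0.24*94.1 + 0.0173*(1061+0.444*94.1) = 41.6621 BTU/lb

41.6621 BTU/lb


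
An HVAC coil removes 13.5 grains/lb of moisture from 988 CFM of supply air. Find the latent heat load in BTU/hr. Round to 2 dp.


Q = 0.68 * 988 * 13.5 = 9069.84 BTU/hr

9069.84 BTU/hr


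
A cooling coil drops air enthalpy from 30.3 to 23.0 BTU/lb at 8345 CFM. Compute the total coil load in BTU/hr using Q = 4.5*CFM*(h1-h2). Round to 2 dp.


Q = 4.5 * 8345 * (30.3 - 23.0) = 274133.25 BTU/hr

274133.25 BTU/hr


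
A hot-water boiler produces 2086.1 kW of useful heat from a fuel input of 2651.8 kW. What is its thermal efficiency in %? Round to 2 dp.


eta = (2086.1/2651.8)*100 = 78.67 %

78.67 %


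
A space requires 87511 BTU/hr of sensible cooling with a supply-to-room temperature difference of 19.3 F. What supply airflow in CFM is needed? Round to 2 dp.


CFM = 87511 / (1.08 * 19.3) = 4198.38

4198.38 CFM


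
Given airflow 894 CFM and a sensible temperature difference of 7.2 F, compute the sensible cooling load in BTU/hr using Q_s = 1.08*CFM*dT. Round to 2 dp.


Q = 1.08 * 894 * 7.2 = 6951.74 BTU/hr

6951.74 BTU/hr


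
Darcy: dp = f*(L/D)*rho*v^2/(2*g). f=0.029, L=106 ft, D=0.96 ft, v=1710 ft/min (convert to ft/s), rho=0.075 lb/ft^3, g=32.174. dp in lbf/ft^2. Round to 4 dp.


v_fps = 1710/60 = 28.5 ft/s
dp = 0.029*(106/0.96)*0.075*28.5^2/(2*32.174) = 3.0314 lbf/ft^2

3.0314 lbf/ft^2


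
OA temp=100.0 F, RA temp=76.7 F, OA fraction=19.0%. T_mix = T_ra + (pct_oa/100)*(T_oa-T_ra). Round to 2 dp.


T_mix = 76.7 + (19.0/100)*(100.0-76.7) = 81.13 F

81.13 F


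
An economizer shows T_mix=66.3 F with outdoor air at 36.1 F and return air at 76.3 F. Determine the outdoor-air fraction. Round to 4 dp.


frac = (66.3 - 76.3) / (36.1 - 76.3) = 0.2488

0.2488


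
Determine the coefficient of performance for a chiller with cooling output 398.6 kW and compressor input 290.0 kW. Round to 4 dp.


COP = 398.6 / 290.0 = 1.3745

1.3745


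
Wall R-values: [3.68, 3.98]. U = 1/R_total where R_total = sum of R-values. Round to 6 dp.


R_total = 3.68 + 3.98 = 7.66
U = 1/7.66 = 0.130548

0.130548


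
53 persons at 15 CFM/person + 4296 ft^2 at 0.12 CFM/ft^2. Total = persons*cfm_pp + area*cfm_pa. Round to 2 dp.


Total = 53*15 + 4296*0.12 = 1310.52 CFM

1310.52 CFM


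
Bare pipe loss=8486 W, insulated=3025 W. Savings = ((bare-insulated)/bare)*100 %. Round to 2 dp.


Savings = ((8486-3025)/8486)*100 = 64.35 %

64.35 %


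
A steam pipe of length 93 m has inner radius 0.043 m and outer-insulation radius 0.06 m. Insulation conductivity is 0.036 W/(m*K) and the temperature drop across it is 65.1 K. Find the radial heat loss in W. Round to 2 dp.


Q = 2*pi*0.036*93*65.1/ln(0.06/0.043) = 4110.68 W

4110.68 W


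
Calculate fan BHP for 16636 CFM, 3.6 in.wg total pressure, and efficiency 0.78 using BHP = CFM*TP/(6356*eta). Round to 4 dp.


BHP = 16636 * 3.6 / (6356 * 0.78) = 12.0802 hp

12.0802 hp


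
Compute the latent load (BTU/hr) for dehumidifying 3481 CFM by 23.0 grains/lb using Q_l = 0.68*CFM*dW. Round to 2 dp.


Q = 0.68 * 3481 * 23.0 = 54442.84 BTU/hr

54442.84 BTU/hr


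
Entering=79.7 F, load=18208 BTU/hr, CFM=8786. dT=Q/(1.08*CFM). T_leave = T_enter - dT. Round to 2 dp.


dT = 18208/(1.08*8786) = 1.9189
T_leave = 79.7 - 1.9189 = 77.78 F

77.78 F


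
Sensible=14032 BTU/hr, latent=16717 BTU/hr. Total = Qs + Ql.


Qt = 14032 + 16717 = 30749 BTU/hr

30749 BTU/hr


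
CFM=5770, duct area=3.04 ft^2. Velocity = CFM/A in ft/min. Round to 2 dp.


V = 5770 / 3.04 = 1898.03 ft/min

1898.03 ft/min


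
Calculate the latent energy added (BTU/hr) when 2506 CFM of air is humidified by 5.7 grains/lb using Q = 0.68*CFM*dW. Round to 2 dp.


Q = 0.68 * 2506 * 5.7 = 9713.26 BTU/hr

9713.26 BTU/hr


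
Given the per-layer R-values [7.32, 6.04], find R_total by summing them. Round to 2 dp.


R_total = 7.32 + 6.04 = 13.36

13.36


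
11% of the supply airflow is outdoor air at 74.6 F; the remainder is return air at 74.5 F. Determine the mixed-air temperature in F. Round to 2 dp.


T_mix = 0.11*74.6 + 0.89*74.5 = 74.51 F

74.51 F


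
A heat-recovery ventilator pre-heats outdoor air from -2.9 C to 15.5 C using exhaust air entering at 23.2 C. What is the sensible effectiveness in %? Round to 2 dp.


eff = (15.5-(-2.9))/(23.2-(-2.9))*100 = 70.50 %

70.50 %


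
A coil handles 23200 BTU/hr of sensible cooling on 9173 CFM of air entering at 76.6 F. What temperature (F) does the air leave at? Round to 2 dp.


dT = 23200/(1.08*9173) = 2.3418
T_leave = 76.6 - 2.3418 = 74.26 F

74.26 F


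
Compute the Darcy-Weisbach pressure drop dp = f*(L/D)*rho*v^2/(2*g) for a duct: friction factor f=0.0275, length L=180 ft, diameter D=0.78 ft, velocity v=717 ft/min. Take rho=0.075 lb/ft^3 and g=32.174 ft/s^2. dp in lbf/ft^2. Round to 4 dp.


v_fps = 717/60 = 11.95 ft/s
dp = 0.0275*(180/0.78)*0.075*11.95^2/(2*32.174) = 1.0563 lbf/ft^2

1.0563 lbf/ft^2


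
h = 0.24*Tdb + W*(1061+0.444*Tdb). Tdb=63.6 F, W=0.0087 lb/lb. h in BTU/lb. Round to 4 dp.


h = 0.24*63.6 + 0.0087*(1061+0.444*63.6) = 24.7404 BTU/lb

24.7404 BTU/lb


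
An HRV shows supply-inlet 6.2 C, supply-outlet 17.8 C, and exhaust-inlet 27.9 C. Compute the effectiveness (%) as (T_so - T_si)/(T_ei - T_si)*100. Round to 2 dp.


eff = (17.8-6.2)/(27.9-6.2)*100 = 53.46 %

53.46 %


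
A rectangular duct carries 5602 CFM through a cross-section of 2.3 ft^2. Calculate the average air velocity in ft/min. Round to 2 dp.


V = 5602 / 2.3 = 2435.65 ft/min

2435.65 ft/min


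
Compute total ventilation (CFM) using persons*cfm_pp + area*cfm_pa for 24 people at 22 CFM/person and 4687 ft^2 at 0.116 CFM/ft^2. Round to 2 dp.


Total = 24*22 + 4687*0.116 = 1071.69 CFM

1071.69 CFM


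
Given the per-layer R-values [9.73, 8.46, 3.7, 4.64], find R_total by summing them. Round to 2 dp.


R_total = 9.73 + 8.46 + 3.7 + 4.64 = 26.53

26.53


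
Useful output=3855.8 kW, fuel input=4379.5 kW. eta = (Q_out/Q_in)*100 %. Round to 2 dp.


eta = (3855.8/4379.5)*100 = 88.04 %

88.04 %


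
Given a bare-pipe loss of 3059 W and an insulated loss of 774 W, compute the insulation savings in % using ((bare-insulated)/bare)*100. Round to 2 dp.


Savings = ((3059-774)/3059)*100 = 74.70 %

74.70 %


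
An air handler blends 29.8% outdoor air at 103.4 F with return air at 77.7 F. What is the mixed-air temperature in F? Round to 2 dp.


T_mix = 77.7 + (29.8/100)*(103.4-77.7) = 85.36 F

85.36 F


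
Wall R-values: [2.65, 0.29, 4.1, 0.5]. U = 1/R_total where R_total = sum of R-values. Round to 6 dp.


R_total = 2.65 + 0.29 + 4.1 + 0.5 = 7.54
U = 1/7.54 = 0.132626

0.132626


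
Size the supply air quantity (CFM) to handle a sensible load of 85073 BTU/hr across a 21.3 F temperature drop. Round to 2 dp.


CFM = 85073 / (1.08 * 21.3) = 3698.18

3698.18 CFM


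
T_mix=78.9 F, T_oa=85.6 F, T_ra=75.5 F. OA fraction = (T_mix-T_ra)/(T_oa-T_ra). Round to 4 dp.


frac = (78.9 - 75.5) / (85.6 - 75.5) = 0.3366

0.3366


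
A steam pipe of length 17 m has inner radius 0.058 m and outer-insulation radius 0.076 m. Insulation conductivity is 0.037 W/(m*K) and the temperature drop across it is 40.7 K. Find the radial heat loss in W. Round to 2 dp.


Q = 2*pi*0.037*17*40.7/ln(0.076/0.058) = 595.11 W

595.11 W


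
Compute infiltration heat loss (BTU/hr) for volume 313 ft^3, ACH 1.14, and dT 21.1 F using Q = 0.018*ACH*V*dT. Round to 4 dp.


Q = 0.018 * 1.14 * 313 * 21.1 = 135.5202 BTU/hr

135.5202 BTU/hr


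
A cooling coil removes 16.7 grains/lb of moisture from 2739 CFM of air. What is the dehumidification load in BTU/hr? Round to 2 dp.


Q = 0.68 * 2739 * 16.7 = 31104.08 BTU/hr

31104.08 BTU/hr


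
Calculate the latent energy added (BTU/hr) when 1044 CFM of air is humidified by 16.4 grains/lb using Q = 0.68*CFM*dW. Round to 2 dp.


Q = 0.68 * 1044 * 16.4 = 11642.69 BTU/hr

11642.69 BTU/hr


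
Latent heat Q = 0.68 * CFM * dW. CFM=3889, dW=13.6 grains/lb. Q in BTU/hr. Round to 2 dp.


Q = 0.68 * 3889 * 13.6 = 35965.47 BTU/hr

35965.47 BTU/hr


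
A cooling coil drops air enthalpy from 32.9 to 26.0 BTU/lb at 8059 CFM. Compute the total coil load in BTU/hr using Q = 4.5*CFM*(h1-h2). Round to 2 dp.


Q = 4.5 * 8059 * (32.9 - 26.0) = 250231.95 BTU/hr

250231.95 BTU/hr


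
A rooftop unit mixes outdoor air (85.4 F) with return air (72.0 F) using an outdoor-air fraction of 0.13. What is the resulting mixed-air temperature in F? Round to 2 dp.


T_mix = 0.13*85.4 + 0.87*72.0 = 73.74 F

73.74 F


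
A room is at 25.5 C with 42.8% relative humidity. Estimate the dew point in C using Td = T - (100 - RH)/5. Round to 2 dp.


Td = 25.5 - (100-42.8)/5 = 14.06 C

14.06 C


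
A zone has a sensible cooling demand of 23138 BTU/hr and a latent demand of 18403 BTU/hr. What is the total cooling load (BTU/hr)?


Qt = 23138 + 18403 = 41541 BTU/hr

41541 BTU/hr


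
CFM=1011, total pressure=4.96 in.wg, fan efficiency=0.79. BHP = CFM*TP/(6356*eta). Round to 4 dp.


BHP = 1011 * 4.96 / (6356 * 0.79) = 0.9987 hp

0.9987 hp


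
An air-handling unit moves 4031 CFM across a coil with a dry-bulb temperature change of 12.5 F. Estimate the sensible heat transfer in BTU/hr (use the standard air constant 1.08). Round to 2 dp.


Q = 1.08 * 4031 * 12.5 = 54418.50 BTU/hr

54418.50 BTU/hr


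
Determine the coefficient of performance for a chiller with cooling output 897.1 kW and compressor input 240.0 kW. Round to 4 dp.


COP = 897.1 / 240.0 = 3.7379

3.7379


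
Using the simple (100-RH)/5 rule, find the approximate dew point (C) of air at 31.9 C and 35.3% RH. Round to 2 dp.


Td = 31.9 - (100-35.3)/5 = 18.96 C

18.96 C


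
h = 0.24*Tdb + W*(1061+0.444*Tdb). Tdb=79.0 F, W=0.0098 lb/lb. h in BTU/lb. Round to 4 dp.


h = 0.24*79.0 + 0.0098*(1061+0.444*79.0) = 29.7015 BTU/lb

29.7015 BTU/lb


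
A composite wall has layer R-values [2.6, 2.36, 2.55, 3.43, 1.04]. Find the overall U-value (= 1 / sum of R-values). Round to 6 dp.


R_total = 2.6 + 2.36 + 2.55 + 3.43 + 1.04 = 11.98
U = 1/11.98 = 0.083472

0.083472


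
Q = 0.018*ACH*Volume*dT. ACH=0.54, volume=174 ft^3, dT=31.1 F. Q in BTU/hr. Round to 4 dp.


Q = 0.018 * 0.54 * 174 * 31.1 = 52.5988 BTU/hr

52.5988 BTU/hr


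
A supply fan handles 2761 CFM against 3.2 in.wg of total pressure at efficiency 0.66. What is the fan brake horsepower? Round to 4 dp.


BHP = 2761 * 3.2 / (6356 * 0.66) = 2.1061 hp

2.1061 hp


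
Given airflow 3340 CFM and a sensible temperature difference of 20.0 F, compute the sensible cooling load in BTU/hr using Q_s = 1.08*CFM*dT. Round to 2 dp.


Q = 1.08 * 3340 * 20.0 = 72144.00 BTU/hr

72144.00 BTU/hr


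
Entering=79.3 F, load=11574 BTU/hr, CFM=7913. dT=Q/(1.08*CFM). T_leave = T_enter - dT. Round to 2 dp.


dT = 11574/(1.08*7913) = 1.3543
T_leave = 79.3 - 1.3543 = 77.95 F

77.95 F


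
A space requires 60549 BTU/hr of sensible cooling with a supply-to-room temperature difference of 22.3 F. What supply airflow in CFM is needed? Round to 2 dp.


CFM = 60549 / (1.08 * 22.3) = 2514.08

2514.08 CFM


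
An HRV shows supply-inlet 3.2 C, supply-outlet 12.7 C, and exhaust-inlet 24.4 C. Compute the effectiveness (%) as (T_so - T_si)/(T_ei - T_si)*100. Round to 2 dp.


eff = (12.7-3.2)/(24.4-3.2)*100 = 44.81 %

44.81 %


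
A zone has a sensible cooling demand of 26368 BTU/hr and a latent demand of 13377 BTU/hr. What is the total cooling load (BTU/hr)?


Qt = 26368 + 13377 = 39745 BTU/hr

39745 BTU/hr


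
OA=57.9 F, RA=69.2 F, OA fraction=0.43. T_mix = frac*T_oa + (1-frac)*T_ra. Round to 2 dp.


T_mix = 0.43*57.9 + 0.57*69.2 = 64.34 F

64.34 F


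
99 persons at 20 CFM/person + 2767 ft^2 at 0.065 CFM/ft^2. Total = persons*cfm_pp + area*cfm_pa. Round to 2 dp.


Total = 99*20 + 2767*0.065 = 2159.86 CFM

2159.86 CFM


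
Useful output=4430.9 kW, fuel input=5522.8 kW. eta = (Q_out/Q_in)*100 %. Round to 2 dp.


eta = (4430.9/5522.8)*100 = 80.23 %

80.23 %


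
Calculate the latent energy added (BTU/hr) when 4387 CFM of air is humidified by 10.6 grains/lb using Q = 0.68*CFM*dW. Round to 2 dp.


Q = 0.68 * 4387 * 10.6 = 31621.50 BTU/hr

31621.50 BTU/hr


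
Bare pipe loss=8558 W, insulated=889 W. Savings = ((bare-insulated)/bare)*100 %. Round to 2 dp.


Savings = ((8558-889)/8558)*100 = 89.61 %

89.61 %


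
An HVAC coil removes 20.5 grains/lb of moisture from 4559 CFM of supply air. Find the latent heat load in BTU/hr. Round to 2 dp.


Q = 0.68 * 4559 * 20.5 = 63552.46 BTU/hr

63552.46 BTU/hr


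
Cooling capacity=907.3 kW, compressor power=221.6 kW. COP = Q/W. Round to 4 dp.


COP = 907.3 / 221.6 = 4.0943

4.0943


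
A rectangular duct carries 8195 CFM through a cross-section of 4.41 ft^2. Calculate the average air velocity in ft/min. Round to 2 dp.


V = 8195 / 4.41 = 1858.28 ft/min

1858.28 ft/min
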